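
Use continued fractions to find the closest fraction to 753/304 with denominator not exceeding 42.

Expand x = 753/304 as a continued fraction with the Euclidean algorithm:
  753 = 2*304 + 145, so a_0 = 2.
  304 = 2*145 + 14, so a_1 = 2.
  145 = 10*14 + 5, so a_2 = 10.
  14 = 2*5 + 4, so a_3 = 2.
  5 = 1*4 + 1, so a_4 = 1.
  4 = 4*1 + 0, so a_5 = 4.
so x = [2; 2, 10, 2, 1, 4].
Convergents (p_i = a_i*p_{i-1} + p_{i-2}, q_i = a_i*q_{i-1} + q_{i-2} with p_{-2}=0, p_{-1}=1, q_{-2}=1, q_{-1}=0), until the denominator exceeds 42:
  i=0: a_0=2, p_0 = 2*1 + 0 = 2, q_0 = 2*0 + 1 = 1.
  i=1: a_1=2, p_1 = 2*2 + 1 = 5, q_1 = 2*1 + 0 = 2.
  i=2: a_2=10, p_2 = 10*5 + 2 = 52, q_2 = 10*2 + 1 = 21.
  i=3: a_3=2, p_3 = 2*52 + 5 = 109, q_3 = 2*21 + 2 = 44.
q_3 = 44 > 42, so the last convergent with denominator <= 42 is p_2/q_2 = 52/21.
The closest fraction with denominator <= 42 is either p_2/q_2 or the intermediate fraction (k*p_2 + p_1)/(k*q_2 + q_1) with the largest k >= 1 whose denominator stays <= 42; these approach x as k grows, and every other convergent or intermediate fraction in range is farther away.
Largest k: floor((42 - q_1)/q_2) = floor((42 - 2)/21) = 1.
That gives (1*52 + 5)/(1*21 + 2) = 57/23.
Compare the errors: |x - 52/21| = |753*21 - 52*304|/(304*21) = 5/6384, and |x - 57/23| = |753*23 - 57*304|/(304*23) = 9/6992.
Cross-multiplying, 5*6992 = 34960 < 57456 = 9*6384, so 5/6384 is smaller: the convergent 52/21 is closer to x than 57/23.

52/21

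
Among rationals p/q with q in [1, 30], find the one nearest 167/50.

97/29

Expand x = 167/50 as a continued fraction with the Euclidean algorithm:
  167 = 3*50 + 17, so a_0 = 3.
  50 = 2*17 + 16, so a_1 = 2.
  17 = 1*16 + 1, so a_2 = 1.
  16 = 16*1 + 0, so a_3 = 16.
so x = [3; 2, 1, 16].
Convergents (p_i = a_i*p_{i-1} + p_{i-2}, q_i = a_i*q_{i-1} + q_{i-2} with p_{-2}=0, p_{-1}=1, q_{-2}=1, q_{-1}=0), until the denominator exceeds 30:
  i=0: a_0=3, p_0 = 3*1 + 0 = 3, q_0 = 3*0 + 1 = 1.
  i=1: a_1=2, p_1 = 2*3 + 1 = 7, q_1 = 2*1 + 0 = 2.
  i=2: a_2=1, p_2 = 1*7 + 3 = 10, q_2 = 1*2 + 1 = 3.
  i=3: a_3=16, p_3 = 16*10 + 7 = 167, q_3 = 16*3 + 2 = 50.
q_3 = 50 > 30, so the last convergent with denominator <= 30 is p_2/q_2 = 10/3.
The closest fraction with denominator <= 30 is either p_2/q_2 or the intermediate fraction (k*p_2 + p_1)/(k*q_2 + q_1) with the largest k >= 1 whose denominator stays <= 30; these approach x as k grows, and every other convergent or intermediate fraction in range is farther away.
Largest k: floor((30 - q_1)/q_2) = floor((30 - 2)/3) = 9.
That gives (9*10 + 7)/(9*3 + 2) = 97/29.
Compare the errors: |x - 10/3| = |167*3 - 10*50|/(50*3) = 1/150, and |x - 97/29| = |167*29 - 97*50|/(50*29) = 7/1450.
Cross-multiplying, 7*150 = 1050 < 1450 = 1*1450, so 7/1450 is smaller: the intermediate fraction 97/29 is closer to x than 10/3.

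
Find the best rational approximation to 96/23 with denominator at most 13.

Expand x = 96/23 as a continued fraction with the Euclidean algorithm:
  96 = 4*23 + 4, so a_0 = 4.
  23 = 5*4 + 3, so a_1 = 5.
  4 = 1*3 + 1, so a_2 = 1.
  3 = 3*1 + 0, so a_3 = 3.
so x = [4; 5, 1, 3].
Convergents (p_i = a_i*p_{i-1} + p_{i-2}, q_i = a_i*q_{i-1} + q_{i-2} with p_{-2}=0, p_{-1}=1, q_{-2}=1, q_{-1}=0), until the denominator exceeds 13:
  i=0: a_0=4, p_0 = 4*1 + 0 = 4, q_0 = 4*0 + 1 = 1.
  i=1: a_1=5, p_1 = 5*4 + 1 = 21, q_1 = 5*1 + 0 = 5.
  i=2: a_2=1, p_2 = 1*21 + 4 = 25, q_2 = 1*5 + 1 = 6.
  i=3: a_3=3, p_3 = 3*25 + 21 = 96, q_3 = 3*6 + 5 = 23.
q_3 = 23 > 13, so the last convergent with denominator <= 13 is p_2/q_2 = 25/6.
The closest fraction with denominator <= 13 is either p_2/q_2 or the intermediate fraction (k*p_2 + p_1)/(k*q_2 + q_1) with the largest k >= 1 whose denominator stays <= 13; these approach x as k grows, and every other convergent or intermediate fraction in range is farther away.
Largest k: floor((13 - q_1)/q_2) = floor((13 - 5)/6) = 1.
That gives (1*25 + 21)/(1*6 + 5) = 46/11.
Compare the errors: |x - 25/6| = |96*6 - 25*23|/(23*6) = 1/138, and |x - 46/11| = |96*11 - 46*23|/(23*11) = 2/253.
Cross-multiplying, 1*253 = 253 < 276 = 2*138, so 1/138 is smaller: the convergent 25/6 is closer to x than 46/11.

25/6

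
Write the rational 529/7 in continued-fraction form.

[75; 1, 1, 3]

Run the Euclidean algorithm on 529 and 7; the successive quotients are the partial quotients a_0, a_1, ... (each step inverts the fractional part left over by the previous one):
  529 = 75*7 + 4, so a_0 = 75.
  7 = 1*4 + 3, so a_1 = 1.
  4 = 1*3 + 1, so a_2 = 1.
  3 = 3*1 + 0, so a_3 = 3.
The remainder reaches 0 after 4 divisions, so the expansion has 4 partial quotients, read off in order.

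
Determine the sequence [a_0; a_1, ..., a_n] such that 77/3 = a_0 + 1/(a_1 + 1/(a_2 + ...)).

[25; 1, 2]

Run the Euclidean algorithm on 77 and 3; the successive quotients are the partial quotients a_0, a_1, ... (each step inverts the fractional part left over by the previous one):
  77 = 25*3 + 2, so a_0 = 25.
  3 = 1*2 + 1, so a_1 = 1.
  2 = 2*1 + 0, so a_2 = 2.
The remainder reaches 0 after 3 divisions, so the expansion has 3 partial quotients, read off in order.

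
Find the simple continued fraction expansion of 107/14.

[7; 1, 1, 1, 4]

Run the Euclidean algorithm on 107 and 14; the successive quotients are the partial quotients a_0, a_1, ... (each step inverts the fractional part left over by the previous one):
  107 = 7*14 + 9, so a_0 = 7.
  14 = 1*9 + 5, so a_1 = 1.
  9 = 1*5 + 4, so a_2 = 1.
  5 = 1*4 + 1, so a_3 = 1.
  4 = 4*1 + 0, so a_4 = 4.
The remainder reaches 0 after 5 divisions, so the expansion has 5 partial quotients, read off in order.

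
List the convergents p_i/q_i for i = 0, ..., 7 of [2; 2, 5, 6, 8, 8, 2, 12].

2/1, 5/2, 27/11, 167/68, 1363/555, 11071/4508, 23505/9571, 293131/119360

Using the convergent recurrence p_i = a_i*p_{i-1} + p_{i-2}, q_i = a_i*q_{i-1} + q_{i-2} with p_{-2}=0, p_{-1}=1, q_{-2}=1, q_{-1}=0:
  i=0: a_0=2, p_0 = 2*1 + 0 = 2, q_0 = 2*0 + 1 = 1.
  i=1: a_1=2, p_1 = 2*2 + 1 = 5, q_1 = 2*1 + 0 = 2.
  i=2: a_2=5, p_2 = 5*5 + 2 = 27, q_2 = 5*2 + 1 = 11.
  i=3: a_3=6, p_3 = 6*27 + 5 = 167, q_3 = 6*11 + 2 = 68.
  i=4: a_4=8, p_4 = 8*167 + 27 = 1363, q_4 = 8*68 + 11 = 555.
  i=5: a_5=8, p_5 = 8*1363 + 167 = 11071, q_5 = 8*555 + 68 = 4508.
  i=6: a_6=2, p_6 = 2*11071 + 1363 = 23505, q_6 = 2*4508 + 555 = 9571.
  i=7: a_7=12, p_7 = 12*23505 + 11071 = 293131, q_7 = 12*9571 + 4508 = 119360.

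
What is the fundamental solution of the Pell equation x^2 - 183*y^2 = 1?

(x, y) = (487, 36)

First expand sqrt(183) as a continued fraction. With x_i = (sqrt(183) + m_i)/d_i and (m_0, d_0) = (0, 1): a_0 = floor(sqrt(183)) = 13, since 13^2 = 169 <= 183 < 196 = 14^2.
Iterate m_{i+1} = d_i*a_i - m_i, d_{i+1} = (183 - m_{i+1}^2)/d_i, a_{i+1} = floor((a_0 + m_{i+1})/d_{i+1}):
  m_1 = 1*13 - 0 = 13, d_1 = (183 - 13^2)/1 = 14/1 = 14, a_1 = floor((13 + 13)/14) = 1.
  m_2 = 14*1 - 13 = 1, d_2 = (183 - 1^2)/14 = 182/14 = 13, a_2 = floor((13 + 1)/13) = 1.
  m_3 = 13*1 - 1 = 12, d_3 = (183 - 12^2)/13 = 39/13 = 3, a_3 = floor((13 + 12)/3) = 8.
  m_4 = 3*8 - 12 = 12, d_4 = (183 - 12^2)/3 = 39/3 = 13, a_4 = floor((13 + 12)/13) = 1.
  m_5 = 13*1 - 12 = 1, d_5 = (183 - 1^2)/13 = 182/13 = 14, a_5 = floor((13 + 1)/14) = 1.
  m_6 = 14*1 - 1 = 13, d_6 = (183 - 13^2)/14 = 14/14 = 1, a_6 = floor((13 + 13)/1) = 26.
  m_7 = 1*26 - 13 = 13, d_7 = (183 - 13^2)/1 = 14/1 = 14: (m_7, d_7) = (m_1, d_1) = (13, 14), so from here the quotients repeat a_1, ..., a_6; the period length is 6.
So sqrt(183) = [13; (1, 1, 8, 1, 1, 26)] with period length k = 6.
k is even, so the fundamental solution of x^2 - 183y^2 = 1 is (p_{k-1}, q_{k-1}) = (p_5, q_5); compute convergents through index 5.
Convergents (p_i = a_i*p_{i-1} + p_{i-2}, q_i = a_i*q_{i-1} + q_{i-2} with p_{-2}=0, p_{-1}=1, q_{-2}=1, q_{-1}=0):
  i=0: a_0=13, p_0 = 13*1 + 0 = 13, q_0 = 13*0 + 1 = 1.
  i=1: a_1=1, p_1 = 1*13 + 1 = 14, q_1 = 1*1 + 0 = 1.
  i=2: a_2=1, p_2 = 1*14 + 13 = 27, q_2 = 1*1 + 1 = 2.
  i=3: a_3=8, p_3 = 8*27 + 14 = 230, q_3 = 8*2 + 1 = 17.
  i=4: a_4=1, p_4 = 1*230 + 27 = 257, q_4 = 1*17 + 2 = 19.
  i=5: a_5=1, p_5 = 1*257 + 230 = 487, q_5 = 1*19 + 17 = 36.
Check: 487^2 - 183*36^2 = 237169 - 237168 = 1, so (x, y) = (487, 36) solves the equation, and by the theorem it is the least positive solution.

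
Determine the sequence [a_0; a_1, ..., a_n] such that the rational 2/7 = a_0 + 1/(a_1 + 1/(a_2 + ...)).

Run the Euclidean algorithm on 2 and 7; the successive quotients are the partial quotients a_0, a_1, ... (each step inverts the fractional part left over by the previous one):
  2 = 0*7 + 2, so a_0 = 0.
  7 = 3*2 + 1, so a_1 = 3.
  2 = 2*1 + 0, so a_2 = 2.
The remainder reaches 0 after 3 divisions, so the expansion has 3 partial quotients, read off in order.

[0; 3, 2]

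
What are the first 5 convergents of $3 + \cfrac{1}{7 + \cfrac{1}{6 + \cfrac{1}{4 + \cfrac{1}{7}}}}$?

Using the convergent recurrence p_i = a_i*p_{i-1} + p_{i-2}, q_i = a_i*q_{i-1} + q_{i-2} with p_{-2}=0, p_{-1}=1, q_{-2}=1, q_{-1}=0:
  i=0: a_0=3, p_0 = 3*1 + 0 = 3, q_0 = 3*0 + 1 = 1.
  i=1: a_1=7, p_1 = 7*3 + 1 = 22, q_1 = 7*1 + 0 = 7.
  i=2: a_2=6, p_2 = 6*22 + 3 = 135, q_2 = 6*7 + 1 = 43.
  i=3: a_3=4, p_3 = 4*135 + 22 = 562, q_3 = 4*43 + 7 = 179.
  i=4: a_4=7, p_4 = 7*562 + 135 = 4069, q_4 = 7*179 + 43 = 1296.

3/1, 22/7, 135/43, 562/179, 4069/1296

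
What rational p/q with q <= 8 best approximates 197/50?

4/1

Expand x = 197/50 as a continued fraction with the Euclidean algorithm:
  197 = 3*50 + 47, so a_0 = 3.
  50 = 1*47 + 3, so a_1 = 1.
  47 = 15*3 + 2, so a_2 = 15.
  3 = 1*2 + 1, so a_3 = 1.
  2 = 2*1 + 0, so a_4 = 2.
so x = [3; 1, 15, 1, 2].
Convergents (p_i = a_i*p_{i-1} + p_{i-2}, q_i = a_i*q_{i-1} + q_{i-2} with p_{-2}=0, p_{-1}=1, q_{-2}=1, q_{-1}=0), until the denominator exceeds 8:
  i=0: a_0=3, p_0 = 3*1 + 0 = 3, q_0 = 3*0 + 1 = 1.
  i=1: a_1=1, p_1 = 1*3 + 1 = 4, q_1 = 1*1 + 0 = 1.
  i=2: a_2=15, p_2 = 15*4 + 3 = 63, q_2 = 15*1 + 1 = 16.
q_2 = 16 > 8, so the last convergent with denominator <= 8 is p_1/q_1 = 4/1.
The closest fraction with denominator <= 8 is either p_1/q_1 or the intermediate fraction (k*p_1 + p_0)/(k*q_1 + q_0) with the largest k >= 1 whose denominator stays <= 8; these approach x as k grows, and every other convergent or intermediate fraction in range is farther away.
Largest k: floor((8 - q_0)/q_1) = floor((8 - 1)/1) = 7.
That gives (7*4 + 3)/(7*1 + 1) = 31/8.
Compare the errors: |x - 4/1| = |197*1 - 4*50|/(50*1) = 3/50, and |x - 31/8| = |197*8 - 31*50|/(50*8) = 26/400.
Cross-multiplying, 3*400 = 1200 < 1300 = 26*50, so 3/50 is smaller: the convergent 4/1 is closer to x than 31/8.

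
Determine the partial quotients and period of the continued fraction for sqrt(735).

Write x_i = (sqrt(735) + m_i)/d_i with (m_0, d_0) = (0, 1). a_0 = floor(sqrt(735)) = 27, since 27^2 = 729 <= 735 < 784 = 28^2.
Iterate m_{i+1} = d_i*a_i - m_i, d_{i+1} = (735 - m_{i+1}^2)/d_i, a_{i+1} = floor((a_0 + m_{i+1})/d_{i+1}):
  m_1 = 1*27 - 0 = 27, d_1 = (735 - 27^2)/1 = 6/1 = 6, a_1 = floor((27 + 27)/6) = 9.
  m_2 = 6*9 - 27 = 27, d_2 = (735 - 27^2)/6 = 6/6 = 1, a_2 = floor((27 + 27)/1) = 54.
  m_3 = 1*54 - 27 = 27, d_3 = (735 - 27^2)/1 = 6/1 = 6: (m_3, d_3) = (m_1, d_1) = (27, 6), so from here the quotients repeat a_1, a_2; the period length is 2.
Hence the expansion of sqrt(735) is a_0 = 27 followed by the repeating block 9, 54 (period 2).

[27; (9, 54)]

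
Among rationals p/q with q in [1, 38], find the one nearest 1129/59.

Expand x = 1129/59 as a continued fraction with the Euclidean algorithm:
  1129 = 19*59 + 8, so a_0 = 19.
  59 = 7*8 + 3, so a_1 = 7.
  8 = 2*3 + 2, so a_2 = 2.
  3 = 1*2 + 1, so a_3 = 1.
  2 = 2*1 + 0, so a_4 = 2.
so x = [19; 7, 2, 1, 2].
Convergents (p_i = a_i*p_{i-1} + p_{i-2}, q_i = a_i*q_{i-1} + q_{i-2} with p_{-2}=0, p_{-1}=1, q_{-2}=1, q_{-1}=0), until the denominator exceeds 38:
  i=0: a_0=19, p_0 = 19*1 + 0 = 19, q_0 = 19*0 + 1 = 1.
  i=1: a_1=7, p_1 = 7*19 + 1 = 134, q_1 = 7*1 + 0 = 7.
  i=2: a_2=2, p_2 = 2*134 + 19 = 287, q_2 = 2*7 + 1 = 15.
  i=3: a_3=1, p_3 = 1*287 + 134 = 421, q_3 = 1*15 + 7 = 22.
  i=4: a_4=2, p_4 = 2*421 + 287 = 1129, q_4 = 2*22 + 15 = 59.
q_4 = 59 > 38, so the last convergent with denominator <= 38 is p_3/q_3 = 421/22.
The closest fraction with denominator <= 38 is either p_3/q_3 or the intermediate fraction (k*p_3 + p_2)/(k*q_3 + q_2) with the largest k >= 1 whose denominator stays <= 38; these approach x as k grows, and every other convergent or intermediate fraction in range is farther away.
Largest k: floor((38 - q_2)/q_3) = floor((38 - 15)/22) = 1.
That gives (1*421 + 287)/(1*22 + 15) = 708/37.
Compare the errors: |x - 421/22| = |1129*22 - 421*59|/(59*22) = 1/1298, and |x - 708/37| = |1129*37 - 708*59|/(59*37) = 1/2183.
Cross-multiplying, 1*1298 = 1298 < 2183 = 1*2183, so 1/2183 is smaller: the intermediate fraction 708/37 is closer to x than 421/22.

708/37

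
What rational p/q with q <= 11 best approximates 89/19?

47/10

Expand x = 89/19 as a continued fraction with the Euclidean algorithm:
  89 = 4*19 + 13, so a_0 = 4.
  19 = 1*13 + 6, so a_1 = 1.
  13 = 2*6 + 1, so a_2 = 2.
  6 = 6*1 + 0, so a_3 = 6.
so x = [4; 1, 2, 6].
Convergents (p_i = a_i*p_{i-1} + p_{i-2}, q_i = a_i*q_{i-1} + q_{i-2} with p_{-2}=0, p_{-1}=1, q_{-2}=1, q_{-1}=0), until the denominator exceeds 11:
  i=0: a_0=4, p_0 = 4*1 + 0 = 4, q_0 = 4*0 + 1 = 1.
  i=1: a_1=1, p_1 = 1*4 + 1 = 5, q_1 = 1*1 + 0 = 1.
  i=2: a_2=2, p_2 = 2*5 + 4 = 14, q_2 = 2*1 + 1 = 3.
  i=3: a_3=6, p_3 = 6*14 + 5 = 89, q_3 = 6*3 + 1 = 19.
q_3 = 19 > 11, so the last convergent with denominator <= 11 is p_2/q_2 = 14/3.
The closest fraction with denominator <= 11 is either p_2/q_2 or the intermediate fraction (k*p_2 + p_1)/(k*q_2 + q_1) with the largest k >= 1 whose denominator stays <= 11; these approach x as k grows, and every other convergent or intermediate fraction in range is farther away.
Largest k: floor((11 - q_1)/q_2) = floor((11 - 1)/3) = 3.
That gives (3*14 + 5)/(3*3 + 1) = 47/10.
Compare the errors: |x - 14/3| = |89*3 - 14*19|/(19*3) = 1/57, and |x - 47/10| = |89*10 - 47*19|/(19*10) = 3/190.
Cross-multiplying, 3*57 = 171 < 190 = 1*190, so 3/190 is smaller: the intermediate fraction 47/10 is closer to x than 14/3.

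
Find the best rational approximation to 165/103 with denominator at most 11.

8/5

Expand x = 165/103 as a continued fraction with the Euclidean algorithm:
  165 = 1*103 + 62, so a_0 = 1.
  103 = 1*62 + 41, so a_1 = 1.
  62 = 1*41 + 21, so a_2 = 1.
  41 = 1*21 + 20, so a_3 = 1.
  21 = 1*20 + 1, so a_4 = 1.
  20 = 20*1 + 0, so a_5 = 20.
so x = [1; 1, 1, 1, 1, 20].
Convergents (p_i = a_i*p_{i-1} + p_{i-2}, q_i = a_i*q_{i-1} + q_{i-2} with p_{-2}=0, p_{-1}=1, q_{-2}=1, q_{-1}=0), until the denominator exceeds 11:
  i=0: a_0=1, p_0 = 1*1 + 0 = 1, q_0 = 1*0 + 1 = 1.
  i=1: a_1=1, p_1 = 1*1 + 1 = 2, q_1 = 1*1 + 0 = 1.
  i=2: a_2=1, p_2 = 1*2 + 1 = 3, q_2 = 1*1 + 1 = 2.
  i=3: a_3=1, p_3 = 1*3 + 2 = 5, q_3 = 1*2 + 1 = 3.
  i=4: a_4=1, p_4 = 1*5 + 3 = 8, q_4 = 1*3 + 2 = 5.
  i=5: a_5=20, p_5 = 20*8 + 5 = 165, q_5 = 20*5 + 3 = 103.
q_5 = 103 > 11, so the last convergent with denominator <= 11 is p_4/q_4 = 8/5.
The closest fraction with denominator <= 11 is either p_4/q_4 or the intermediate fraction (k*p_4 + p_3)/(k*q_4 + q_3) with the largest k >= 1 whose denominator stays <= 11; these approach x as k grows, and every other convergent or intermediate fraction in range is farther away.
Largest k: floor((11 - q_3)/q_4) = floor((11 - 3)/5) = 1.
That gives (1*8 + 5)/(1*5 + 3) = 13/8.
Compare the errors: |x - 8/5| = |165*5 - 8*103|/(103*5) = 1/515, and |x - 13/8| = |165*8 - 13*103|/(103*8) = 19/824.
Cross-multiplying, 1*824 = 824 < 9785 = 19*515, so 1/515 is smaller: the convergent 8/5 is closer to x than 13/8.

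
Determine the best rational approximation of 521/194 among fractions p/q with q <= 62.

94/35

Expand x = 521/194 as a continued fraction with the Euclidean algorithm:
  521 = 2*194 + 133, so a_0 = 2.
  194 = 1*133 + 61, so a_1 = 1.
  133 = 2*61 + 11, so a_2 = 2.
  61 = 5*11 + 6, so a_3 = 5.
  11 = 1*6 + 5, so a_4 = 1.
  6 = 1*5 + 1, so a_5 = 1.
  5 = 5*1 + 0, so a_6 = 5.
so x = [2; 1, 2, 5, 1, 1, 5].
Convergents (p_i = a_i*p_{i-1} + p_{i-2}, q_i = a_i*q_{i-1} + q_{i-2} with p_{-2}=0, p_{-1}=1, q_{-2}=1, q_{-1}=0), until the denominator exceeds 62:
  i=0: a_0=2, p_0 = 2*1 + 0 = 2, q_0 = 2*0 + 1 = 1.
  i=1: a_1=1, p_1 = 1*2 + 1 = 3, q_1 = 1*1 + 0 = 1.
  i=2: a_2=2, p_2 = 2*3 + 2 = 8, q_2 = 2*1 + 1 = 3.
  i=3: a_3=5, p_3 = 5*8 + 3 = 43, q_3 = 5*3 + 1 = 16.
  i=4: a_4=1, p_4 = 1*43 + 8 = 51, q_4 = 1*16 + 3 = 19.
  i=5: a_5=1, p_5 = 1*51 + 43 = 94, q_5 = 1*19 + 16 = 35.
  i=6: a_6=5, p_6 = 5*94 + 51 = 521, q_6 = 5*35 + 19 = 194.
q_6 = 194 > 62, so the last convergent with denominator <= 62 is p_5/q_5 = 94/35.
The closest fraction with denominator <= 62 is either p_5/q_5 or the intermediate fraction (k*p_5 + p_4)/(k*q_5 + q_4) with the largest k >= 1 whose denominator stays <= 62; these approach x as k grows, and every other convergent or intermediate fraction in range is farther away.
Largest k: floor((62 - q_4)/q_5) = floor((62 - 19)/35) = 1.
That gives (1*94 + 51)/(1*35 + 19) = 145/54.
Compare the errors: |x - 94/35| = |521*35 - 94*194|/(194*35) = 1/6790, and |x - 145/54| = |521*54 - 145*194|/(194*54) = 4/10476.
Cross-multiplying, 1*10476 = 10476 < 27160 = 4*6790, so 1/6790 is smaller: the convergent 94/35 is closer to x than 145/54.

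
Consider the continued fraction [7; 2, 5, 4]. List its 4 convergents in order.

Using the convergent recurrence p_i = a_i*p_{i-1} + p_{i-2}, q_i = a_i*q_{i-1} + q_{i-2} with p_{-2}=0, p_{-1}=1, q_{-2}=1, q_{-1}=0:
  i=0: a_0=7, p_0 = 7*1 + 0 = 7, q_0 = 7*0 + 1 = 1.
  i=1: a_1=2, p_1 = 2*7 + 1 = 15, q_1 = 2*1 + 0 = 2.
  i=2: a_2=5, p_2 = 5*15 + 7 = 82, q_2 = 5*2 + 1 = 11.
  i=3: a_3=4, p_3 = 4*82 + 15 = 343, q_3 = 4*11 + 2 = 46.

7/1, 15/2, 82/11, 343/46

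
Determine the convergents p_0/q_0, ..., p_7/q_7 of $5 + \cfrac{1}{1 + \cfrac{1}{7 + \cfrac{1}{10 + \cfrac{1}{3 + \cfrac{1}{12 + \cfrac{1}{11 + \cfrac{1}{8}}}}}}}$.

5/1, 6/1, 47/8, 476/81, 1475/251, 18176/3093, 201411/34274, 1629464/277285

Using the convergent recurrence p_i = a_i*p_{i-1} + p_{i-2}, q_i = a_i*q_{i-1} + q_{i-2} with p_{-2}=0, p_{-1}=1, q_{-2}=1, q_{-1}=0:
  i=0: a_0=5, p_0 = 5*1 + 0 = 5, q_0 = 5*0 + 1 = 1.
  i=1: a_1=1, p_1 = 1*5 + 1 = 6, q_1 = 1*1 + 0 = 1.
  i=2: a_2=7, p_2 = 7*6 + 5 = 47, q_2 = 7*1 + 1 = 8.
  i=3: a_3=10, p_3 = 10*47 + 6 = 476, q_3 = 10*8 + 1 = 81.
  i=4: a_4=3, p_4 = 3*476 + 47 = 1475, q_4 = 3*81 + 8 = 251.
  i=5: a_5=12, p_5 = 12*1475 + 476 = 18176, q_5 = 12*251 + 81 = 3093.
  i=6: a_6=11, p_6 = 11*18176 + 1475 = 201411, q_6 = 11*3093 + 251 = 34274.
  i=7: a_7=8, p_7 = 8*201411 + 18176 = 1629464, q_7 = 8*34274 + 3093 = 277285.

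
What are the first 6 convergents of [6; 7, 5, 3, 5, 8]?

6/1, 43/7, 221/36, 706/115, 3751/611, 30714/5003

Using the convergent recurrence p_i = a_i*p_{i-1} + p_{i-2}, q_i = a_i*q_{i-1} + q_{i-2} with p_{-2}=0, p_{-1}=1, q_{-2}=1, q_{-1}=0:
  i=0: a_0=6, p_0 = 6*1 + 0 = 6, q_0 = 6*0 + 1 = 1.
  i=1: a_1=7, p_1 = 7*6 + 1 = 43, q_1 = 7*1 + 0 = 7.
  i=2: a_2=5, p_2 = 5*43 + 6 = 221, q_2 = 5*7 + 1 = 36.
  i=3: a_3=3, p_3 = 3*221 + 43 = 706, q_3 = 3*36 + 7 = 115.
  i=4: a_4=5, p_4 = 5*706 + 221 = 3751, q_4 = 5*115 + 36 = 611.
  i=5: a_5=8, p_5 = 8*3751 + 706 = 30714, q_5 = 8*611 + 115 = 5003.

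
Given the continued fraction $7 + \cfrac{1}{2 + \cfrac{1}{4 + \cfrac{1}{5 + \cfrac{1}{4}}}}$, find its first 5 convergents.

Using the convergent recurrence p_i = a_i*p_{i-1} + p_{i-2}, q_i = a_i*q_{i-1} + q_{i-2} with p_{-2}=0, p_{-1}=1, q_{-2}=1, q_{-1}=0:
  i=0: a_0=7, p_0 = 7*1 + 0 = 7, q_0 = 7*0 + 1 = 1.
  i=1: a_1=2, p_1 = 2*7 + 1 = 15, q_1 = 2*1 + 0 = 2.
  i=2: a_2=4, p_2 = 4*15 + 7 = 67, q_2 = 4*2 + 1 = 9.
  i=3: a_3=5, p_3 = 5*67 + 15 = 350, q_3 = 5*9 + 2 = 47.
  i=4: a_4=4, p_4 = 4*350 + 67 = 1467, q_4 = 4*47 + 9 = 197.

7/1, 15/2, 67/9, 350/47, 1467/197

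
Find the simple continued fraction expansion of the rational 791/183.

[4; 3, 9, 1, 5]

Run the Euclidean algorithm on 791 and 183; the successive quotients are the partial quotients a_0, a_1, ... (each step inverts the fractional part left over by the previous one):
  791 = 4*183 + 59, so a_0 = 4.
  183 = 3*59 + 6, so a_1 = 3.
  59 = 9*6 + 5, so a_2 = 9.
  6 = 1*5 + 1, so a_3 = 1.
  5 = 5*1 + 0, so a_4 = 5.
The remainder reaches 0 after 5 divisions, so the expansion has 5 partial quotients, read off in order.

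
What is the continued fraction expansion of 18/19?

[0; 1, 18]

Run the Euclidean algorithm on 18 and 19; the successive quotients are the partial quotients a_0, a_1, ... (each step inverts the fractional part left over by the previous one):
  18 = 0*19 + 18, so a_0 = 0.
  19 = 1*18 + 1, so a_1 = 1.
  18 = 18*1 + 0, so a_2 = 18.
The remainder reaches 0 after 3 divisions, so the expansion has 3 partial quotients, read off in order.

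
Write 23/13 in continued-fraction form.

Run the Euclidean algorithm on 23 and 13; the successive quotients are the partial quotients a_0, a_1, ... (each step inverts the fractional part left over by the previous one):
  23 = 1*13 + 10, so a_0 = 1.
  13 = 1*10 + 3, so a_1 = 1.
  10 = 3*3 + 1, so a_2 = 3.
  3 = 3*1 + 0, so a_3 = 3.
The remainder reaches 0 after 4 divisions, so the expansion has 4 partial quotients, read off in order.

[1; 1, 3, 3]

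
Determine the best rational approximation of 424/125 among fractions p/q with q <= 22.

61/18

Expand x = 424/125 as a continued fraction with the Euclidean algorithm:
  424 = 3*125 + 49, so a_0 = 3.
  125 = 2*49 + 27, so a_1 = 2.
  49 = 1*27 + 22, so a_2 = 1.
  27 = 1*22 + 5, so a_3 = 1.
  22 = 4*5 + 2, so a_4 = 4.
  5 = 2*2 + 1, so a_5 = 2.
  2 = 2*1 + 0, so a_6 = 2.
so x = [3; 2, 1, 1, 4, 2, 2].
Convergents (p_i = a_i*p_{i-1} + p_{i-2}, q_i = a_i*q_{i-1} + q_{i-2} with p_{-2}=0, p_{-1}=1, q_{-2}=1, q_{-1}=0), until the denominator exceeds 22:
  i=0: a_0=3, p_0 = 3*1 + 0 = 3, q_0 = 3*0 + 1 = 1.
  i=1: a_1=2, p_1 = 2*3 + 1 = 7, q_1 = 2*1 + 0 = 2.
  i=2: a_2=1, p_2 = 1*7 + 3 = 10, q_2 = 1*2 + 1 = 3.
  i=3: a_3=1, p_3 = 1*10 + 7 = 17, q_3 = 1*3 + 2 = 5.
  i=4: a_4=4, p_4 = 4*17 + 10 = 78, q_4 = 4*5 + 3 = 23.
q_4 = 23 > 22, so the last convergent with denominator <= 22 is p_3/q_3 = 17/5.
The closest fraction with denominator <= 22 is either p_3/q_3 or the intermediate fraction (k*p_3 + p_2)/(k*q_3 + q_2) with the largest k >= 1 whose denominator stays <= 22; these approach x as k grows, and every other convergent or intermediate fraction in range is farther away.
Largest k: floor((22 - q_2)/q_3) = floor((22 - 3)/5) = 3.
That gives (3*17 + 10)/(3*5 + 3) = 61/18.
Compare the errors: |x - 17/5| = |424*5 - 17*125|/(125*5) = 5/625, and |x - 61/18| = |424*18 - 61*125|/(125*18) = 7/2250.
Cross-multiplying, 7*625 = 4375 < 11250 = 5*2250, so 7/2250 is smaller: the intermediate fraction 61/18 is closer to x than 17/5.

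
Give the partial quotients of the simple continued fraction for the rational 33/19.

Run the Euclidean algorithm on 33 and 19; the successive quotients are the partial quotients a_0, a_1, ... (each step inverts the fractional part left over by the previous one):
  33 = 1*19 + 14, so a_0 = 1.
  19 = 1*14 + 5, so a_1 = 1.
  14 = 2*5 + 4, so a_2 = 2.
  5 = 1*4 + 1, so a_3 = 1.
  4 = 4*1 + 0, so a_4 = 4.
The remainder reaches 0 after 5 divisions, so the expansion has 5 partial quotients, read off in order.

[1; 1, 2, 1, 4]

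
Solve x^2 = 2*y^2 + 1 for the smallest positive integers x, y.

(x, y) = (3, 2)

First expand sqrt(2) as a continued fraction. With x_i = (sqrt(2) + m_i)/d_i and (m_0, d_0) = (0, 1): a_0 = floor(sqrt(2)) = 1, since 1^2 = 1 <= 2 < 4 = 2^2.
Iterate m_{i+1} = d_i*a_i - m_i, d_{i+1} = (2 - m_{i+1}^2)/d_i, a_{i+1} = floor((a_0 + m_{i+1})/d_{i+1}):
  m_1 = 1*1 - 0 = 1, d_1 = (2 - 1^2)/1 = 1/1 = 1, a_1 = floor((1 + 1)/1) = 2.
  m_2 = 1*2 - 1 = 1, d_2 = (2 - 1^2)/1 = 1/1 = 1: (m_2, d_2) = (m_1, d_1) = (1, 1), so from here the quotient a_1 repeats; the period length is 1.
So sqrt(2) = [1; (2)] with period length k = 1.
k is odd, so (p_{k-1}, q_{k-1}) only solves x^2 - 2y^2 = -1 and the fundamental solution of x^2 - 2y^2 = 1 is (p_{2k-1}, q_{2k-1}) = (p_1, q_1); compute convergents through index 1, running through the period twice.
Convergents (p_i = a_i*p_{i-1} + p_{i-2}, q_i = a_i*q_{i-1} + q_{i-2} with p_{-2}=0, p_{-1}=1, q_{-2}=1, q_{-1}=0):
  i=0: a_0=1, p_0 = 1*1 + 0 = 1, q_0 = 1*0 + 1 = 1.
  i=1: a_1=2, p_1 = 2*1 + 1 = 3, q_1 = 2*1 + 0 = 2.
Indeed p_0^2 - 2*q_0^2 = 1 - 2 = -1, not +1.
Check: 3^2 - 2*2^2 = 9 - 8 = 1, so (x, y) = (3, 2) solves the equation, and by the theorem it is the least positive solution.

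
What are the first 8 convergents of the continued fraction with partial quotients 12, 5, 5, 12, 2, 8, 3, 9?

Using the convergent recurrence p_i = a_i*p_{i-1} + p_{i-2}, q_i = a_i*q_{i-1} + q_{i-2} with p_{-2}=0, p_{-1}=1, q_{-2}=1, q_{-1}=0:
  i=0: a_0=12, p_0 = 12*1 + 0 = 12, q_0 = 12*0 + 1 = 1.
  i=1: a_1=5, p_1 = 5*12 + 1 = 61, q_1 = 5*1 + 0 = 5.
  i=2: a_2=5, p_2 = 5*61 + 12 = 317, q_2 = 5*5 + 1 = 26.
  i=3: a_3=12, p_3 = 12*317 + 61 = 3865, q_3 = 12*26 + 5 = 317.
  i=4: a_4=2, p_4 = 2*3865 + 317 = 8047, q_4 = 2*317 + 26 = 660.
  i=5: a_5=8, p_5 = 8*8047 + 3865 = 68241, q_5 = 8*660 + 317 = 5597.
  i=6: a_6=3, p_6 = 3*68241 + 8047 = 212770, q_6 = 3*5597 + 660 = 17451.
  i=7: a_7=9, p_7 = 9*212770 + 68241 = 1983171, q_7 = 9*17451 + 5597 = 162656.

12/1, 61/5, 317/26, 3865/317, 8047/660, 68241/5597, 212770/17451, 1983171/162656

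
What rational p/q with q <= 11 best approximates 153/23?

20/3

Expand x = 153/23 as a continued fraction with the Euclidean algorithm:
  153 = 6*23 + 15, so a_0 = 6.
  23 = 1*15 + 8, so a_1 = 1.
  15 = 1*8 + 7, so a_2 = 1.
  8 = 1*7 + 1, so a_3 = 1.
  7 = 7*1 + 0, so a_4 = 7.
so x = [6; 1, 1, 1, 7].
Convergents (p_i = a_i*p_{i-1} + p_{i-2}, q_i = a_i*q_{i-1} + q_{i-2} with p_{-2}=0, p_{-1}=1, q_{-2}=1, q_{-1}=0), until the denominator exceeds 11:
  i=0: a_0=6, p_0 = 6*1 + 0 = 6, q_0 = 6*0 + 1 = 1.
  i=1: a_1=1, p_1 = 1*6 + 1 = 7, q_1 = 1*1 + 0 = 1.
  i=2: a_2=1, p_2 = 1*7 + 6 = 13, q_2 = 1*1 + 1 = 2.
  i=3: a_3=1, p_3 = 1*13 + 7 = 20, q_3 = 1*2 + 1 = 3.
  i=4: a_4=7, p_4 = 7*20 + 13 = 153, q_4 = 7*3 + 2 = 23.
q_4 = 23 > 11, so the last convergent with denominator <= 11 is p_3/q_3 = 20/3.
The closest fraction with denominator <= 11 is either p_3/q_3 or the intermediate fraction (k*p_3 + p_2)/(k*q_3 + q_2) with the largest k >= 1 whose denominator stays <= 11; these approach x as k grows, and every other convergent or intermediate fraction in range is farther away.
Largest k: floor((11 - q_2)/q_3) = floor((11 - 2)/3) = 3.
That gives (3*20 + 13)/(3*3 + 2) = 73/11.
Compare the errors: |x - 20/3| = |153*3 - 20*23|/(23*3) = 1/69, and |x - 73/11| = |153*11 - 73*23|/(23*11) = 4/253.
Cross-multiplying, 1*253 = 253 < 276 = 4*69, so 1/69 is smaller: the convergent 20/3 is closer to x than 73/11.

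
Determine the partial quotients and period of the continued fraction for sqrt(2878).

[53; (1, 1, 1, 4, 1, 52, 1, 4, 1, 1, 1, 106)]

Write x_i = (sqrt(2878) + m_i)/d_i with (m_0, d_0) = (0, 1). a_0 = floor(sqrt(2878)) = 53, since 53^2 = 2809 <= 2878 < 2916 = 54^2.
Iterate m_{i+1} = d_i*a_i - m_i, d_{i+1} = (2878 - m_{i+1}^2)/d_i, a_{i+1} = floor((a_0 + m_{i+1})/d_{i+1}):
  m_1 = 1*53 - 0 = 53, d_1 = (2878 - 53^2)/1 = 69/1 = 69, a_1 = floor((53 + 53)/69) = 1.
  m_2 = 69*1 - 53 = 16, d_2 = (2878 - 16^2)/69 = 2622/69 = 38, a_2 = floor((53 + 16)/38) = 1.
  m_3 = 38*1 - 16 = 22, d_3 = (2878 - 22^2)/38 = 2394/38 = 63, a_3 = floor((53 + 22)/63) = 1.
  m_4 = 63*1 - 22 = 41, d_4 = (2878 - 41^2)/63 = 1197/63 = 19, a_4 = floor((53 + 41)/19) = 4.
  m_5 = 19*4 - 41 = 35, d_5 = (2878 - 35^2)/19 = 1653/19 = 87, a_5 = floor((53 + 35)/87) = 1.
  m_6 = 87*1 - 35 = 52, d_6 = (2878 - 52^2)/87 = 174/87 = 2, a_6 = floor((53 + 52)/2) = 52.
  m_7 = 2*52 - 52 = 52, d_7 = (2878 - 52^2)/2 = 174/2 = 87, a_7 = floor((53 + 52)/87) = 1.
  m_8 = 87*1 - 52 = 35, d_8 = (2878 - 35^2)/87 = 1653/87 = 19, a_8 = floor((53 + 35)/19) = 4.
  m_9 = 19*4 - 35 = 41, d_9 = (2878 - 41^2)/19 = 1197/19 = 63, a_9 = floor((53 + 41)/63) = 1.
  m_10 = 63*1 - 41 = 22, d_10 = (2878 - 22^2)/63 = 2394/63 = 38, a_10 = floor((53 + 22)/38) = 1.
  m_11 = 38*1 - 22 = 16, d_11 = (2878 - 16^2)/38 = 2622/38 = 69, a_11 = floor((53 + 16)/69) = 1.
  m_12 = 69*1 - 16 = 53, d_12 = (2878 - 53^2)/69 = 69/69 = 1, a_12 = floor((53 + 53)/1) = 106.
  m_13 = 1*106 - 53 = 53, d_13 = (2878 - 53^2)/1 = 69/1 = 69: (m_13, d_13) = (m_1, d_1) = (53, 69), so from here the quotients repeat a_1, ..., a_12; the period length is 12.
Hence the expansion of sqrt(2878) is a_0 = 53 followed by the repeating block 1, 1, 1, 4, 1, 52, 1, 4, 1, 1, 1, 106 (period 12).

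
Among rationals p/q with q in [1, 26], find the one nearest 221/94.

Expand x = 221/94 as a continued fraction with the Euclidean algorithm:
  221 = 2*94 + 33, so a_0 = 2.
  94 = 2*33 + 28, so a_1 = 2.
  33 = 1*28 + 5, so a_2 = 1.
  28 = 5*5 + 3, so a_3 = 5.
  5 = 1*3 + 2, so a_4 = 1.
  3 = 1*2 + 1, so a_5 = 1.
  2 = 2*1 + 0, so a_6 = 2.
so x = [2; 2, 1, 5, 1, 1, 2].
Convergents (p_i = a_i*p_{i-1} + p_{i-2}, q_i = a_i*q_{i-1} + q_{i-2} with p_{-2}=0, p_{-1}=1, q_{-2}=1, q_{-1}=0), until the denominator exceeds 26:
  i=0: a_0=2, p_0 = 2*1 + 0 = 2, q_0 = 2*0 + 1 = 1.
  i=1: a_1=2, p_1 = 2*2 + 1 = 5, q_1 = 2*1 + 0 = 2.
  i=2: a_2=1, p_2 = 1*5 + 2 = 7, q_2 = 1*2 + 1 = 3.
  i=3: a_3=5, p_3 = 5*7 + 5 = 40, q_3 = 5*3 + 2 = 17.
  i=4: a_4=1, p_4 = 1*40 + 7 = 47, q_4 = 1*17 + 3 = 20.
  i=5: a_5=1, p_5 = 1*47 + 40 = 87, q_5 = 1*20 + 17 = 37.
q_5 = 37 > 26, so the last convergent with denominator <= 26 is p_4/q_4 = 47/20.
The closest fraction with denominator <= 26 is either p_4/q_4 or the intermediate fraction (k*p_4 + p_3)/(k*q_4 + q_3) with the largest k >= 1 whose denominator stays <= 26; these approach x as k grows, and every other convergent or intermediate fraction in range is farther away.
Largest k: floor((26 - q_3)/q_4) = floor((26 - 17)/20) = 0.
Since k = 0, no intermediate fraction beyond p_4/q_4 has denominator <= 26, so the convergent 47/20 is the closest (its error is |221*20 - 47*94|/(94*20) = 2/1880).

47/20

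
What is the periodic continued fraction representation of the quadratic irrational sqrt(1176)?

Write x_i = (sqrt(1176) + m_i)/d_i with (m_0, d_0) = (0, 1). a_0 = floor(sqrt(1176)) = 34, since 34^2 = 1156 <= 1176 < 1225 = 35^2.
Iterate m_{i+1} = d_i*a_i - m_i, d_{i+1} = (1176 - m_{i+1}^2)/d_i, a_{i+1} = floor((a_0 + m_{i+1})/d_{i+1}):
  m_1 = 1*34 - 0 = 34, d_1 = (1176 - 34^2)/1 = 20/1 = 20, a_1 = floor((34 + 34)/20) = 3.
  m_2 = 20*3 - 34 = 26, d_2 = (1176 - 26^2)/20 = 500/20 = 25, a_2 = floor((34 + 26)/25) = 2.
  m_3 = 25*2 - 26 = 24, d_3 = (1176 - 24^2)/25 = 600/25 = 24, a_3 = floor((34 + 24)/24) = 2.
  m_4 = 24*2 - 24 = 24, d_4 = (1176 - 24^2)/24 = 600/24 = 25, a_4 = floor((34 + 24)/25) = 2.
  m_5 = 25*2 - 24 = 26, d_5 = (1176 - 26^2)/25 = 500/25 = 20, a_5 = floor((34 + 26)/20) = 3.
  m_6 = 20*3 - 26 = 34, d_6 = (1176 - 34^2)/20 = 20/20 = 1, a_6 = floor((34 + 34)/1) = 68.
  m_7 = 1*68 - 34 = 34, d_7 = (1176 - 34^2)/1 = 20/1 = 20: (m_7, d_7) = (m_1, d_1) = (34, 20), so from here the quotients repeat a_1, ..., a_6; the period length is 6.
Hence the expansion of sqrt(1176) is a_0 = 34 followed by the repeating block 3, 2, 2, 2, 3, 68 (period 6).

[34; (3, 2, 2, 2, 3, 68)]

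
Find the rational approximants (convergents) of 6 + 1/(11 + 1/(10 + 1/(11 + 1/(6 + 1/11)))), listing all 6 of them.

6/1, 67/11, 676/111, 7503/1232, 45694/7503, 510137/83765

Using the convergent recurrence p_i = a_i*p_{i-1} + p_{i-2}, q_i = a_i*q_{i-1} + q_{i-2} with p_{-2}=0, p_{-1}=1, q_{-2}=1, q_{-1}=0:
  i=0: a_0=6, p_0 = 6*1 + 0 = 6, q_0 = 6*0 + 1 = 1.
  i=1: a_1=11, p_1 = 11*6 + 1 = 67, q_1 = 11*1 + 0 = 11.
  i=2: a_2=10, p_2 = 10*67 + 6 = 676, q_2 = 10*11 + 1 = 111.
  i=3: a_3=11, p_3 = 11*676 + 67 = 7503, q_3 = 11*111 + 11 = 1232.
  i=4: a_4=6, p_4 = 6*7503 + 676 = 45694, q_4 = 6*1232 + 111 = 7503.
  i=5: a_5=11, p_5 = 11*45694 + 7503 = 510137, q_5 = 11*7503 + 1232 = 83765.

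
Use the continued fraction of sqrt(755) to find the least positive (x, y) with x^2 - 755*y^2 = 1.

(x, y) = (1209, 44)

First expand sqrt(755) as a continued fraction. With x_i = (sqrt(755) + m_i)/d_i and (m_0, d_0) = (0, 1): a_0 = floor(sqrt(755)) = 27, since 27^2 = 729 <= 755 < 784 = 28^2.
Iterate m_{i+1} = d_i*a_i - m_i, d_{i+1} = (755 - m_{i+1}^2)/d_i, a_{i+1} = floor((a_0 + m_{i+1})/d_{i+1}):
  m_1 = 1*27 - 0 = 27, d_1 = (755 - 27^2)/1 = 26/1 = 26, a_1 = floor((27 + 27)/26) = 2.
  m_2 = 26*2 - 27 = 25, d_2 = (755 - 25^2)/26 = 130/26 = 5, a_2 = floor((27 + 25)/5) = 10.
  m_3 = 5*10 - 25 = 25, d_3 = (755 - 25^2)/5 = 130/5 = 26, a_3 = floor((27 + 25)/26) = 2.
  m_4 = 26*2 - 25 = 27, d_4 = (755 - 27^2)/26 = 26/26 = 1, a_4 = floor((27 + 27)/1) = 54.
  m_5 = 1*54 - 27 = 27, d_5 = (755 - 27^2)/1 = 26/1 = 26: (m_5, d_5) = (m_1, d_1) = (27, 26), so from here the quotients repeat a_1, ..., a_4; the period length is 4.
So sqrt(755) = [27; (2, 10, 2, 54)] with period length k = 4.
k is even, so the fundamental solution of x^2 - 755y^2 = 1 is (p_{k-1}, q_{k-1}) = (p_3, q_3); compute convergents through index 3.
Convergents (p_i = a_i*p_{i-1} + p_{i-2}, q_i = a_i*q_{i-1} + q_{i-2} with p_{-2}=0, p_{-1}=1, q_{-2}=1, q_{-1}=0):
  i=0: a_0=27, p_0 = 27*1 + 0 = 27, q_0 = 27*0 + 1 = 1.
  i=1: a_1=2, p_1 = 2*27 + 1 = 55, q_1 = 2*1 + 0 = 2.
  i=2: a_2=10, p_2 = 10*55 + 27 = 577, q_2 = 10*2 + 1 = 21.
  i=3: a_3=2, p_3 = 2*577 + 55 = 1209, q_3 = 2*21 + 2 = 44.
Check: 1209^2 - 755*44^2 = 1461681 - 1461680 = 1, so (x, y) = (1209, 44) solves the equation, and by the theorem it is the least positive solution.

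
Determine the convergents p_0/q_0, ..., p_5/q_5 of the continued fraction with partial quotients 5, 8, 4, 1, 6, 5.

Using the convergent recurrence p_i = a_i*p_{i-1} + p_{i-2}, q_i = a_i*q_{i-1} + q_{i-2} with p_{-2}=0, p_{-1}=1, q_{-2}=1, q_{-1}=0:
  i=0: a_0=5, p_0 = 5*1 + 0 = 5, q_0 = 5*0 + 1 = 1.
  i=1: a_1=8, p_1 = 8*5 + 1 = 41, q_1 = 8*1 + 0 = 8.
  i=2: a_2=4, p_2 = 4*41 + 5 = 169, q_2 = 4*8 + 1 = 33.
  i=3: a_3=1, p_3 = 1*169 + 41 = 210, q_3 = 1*33 + 8 = 41.
  i=4: a_4=6, p_4 = 6*210 + 169 = 1429, q_4 = 6*41 + 33 = 279.
  i=5: a_5=5, p_5 = 5*1429 + 210 = 7355, q_5 = 5*279 + 41 = 1436.

5/1, 41/8, 169/33, 210/41, 1429/279, 7355/1436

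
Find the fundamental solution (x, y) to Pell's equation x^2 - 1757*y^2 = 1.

(x, y) = (503, 12)

First expand sqrt(1757) as a continued fraction. With x_i = (sqrt(1757) + m_i)/d_i and (m_0, d_0) = (0, 1): a_0 = floor(sqrt(1757)) = 41, since 41^2 = 1681 <= 1757 < 1764 = 42^2.
Iterate m_{i+1} = d_i*a_i - m_i, d_{i+1} = (1757 - m_{i+1}^2)/d_i, a_{i+1} = floor((a_0 + m_{i+1})/d_{i+1}):
  m_1 = 1*41 - 0 = 41, d_1 = (1757 - 41^2)/1 = 76/1 = 76, a_1 = floor((41 + 41)/76) = 1.
  m_2 = 76*1 - 41 = 35, d_2 = (1757 - 35^2)/76 = 532/76 = 7, a_2 = floor((41 + 35)/7) = 10.
  m_3 = 7*10 - 35 = 35, d_3 = (1757 - 35^2)/7 = 532/7 = 76, a_3 = floor((41 + 35)/76) = 1.
  m_4 = 76*1 - 35 = 41, d_4 = (1757 - 41^2)/76 = 76/76 = 1, a_4 = floor((41 + 41)/1) = 82.
  m_5 = 1*82 - 41 = 41, d_5 = (1757 - 41^2)/1 = 76/1 = 76: (m_5, d_5) = (m_1, d_1) = (41, 76), so from here the quotients repeat a_1, ..., a_4; the period length is 4.
So sqrt(1757) = [41; (1, 10, 1, 82)] with period length k = 4.
k is even, so the fundamental solution of x^2 - 1757y^2 = 1 is (p_{k-1}, q_{k-1}) = (p_3, q_3); compute convergents through index 3.
Convergents (p_i = a_i*p_{i-1} + p_{i-2}, q_i = a_i*q_{i-1} + q_{i-2} with p_{-2}=0, p_{-1}=1, q_{-2}=1, q_{-1}=0):
  i=0: a_0=41, p_0 = 41*1 + 0 = 41, q_0 = 41*0 + 1 = 1.
  i=1: a_1=1, p_1 = 1*41 + 1 = 42, q_1 = 1*1 + 0 = 1.
  i=2: a_2=10, p_2 = 10*42 + 41 = 461, q_2 = 10*1 + 1 = 11.
  i=3: a_3=1, p_3 = 1*461 + 42 = 503, q_3 = 1*11 + 1 = 12.
Check: 503^2 - 1757*12^2 = 253009 - 253008 = 1, so (x, y) = (503, 12) solves the equation, and by the theorem it is the least positive solution.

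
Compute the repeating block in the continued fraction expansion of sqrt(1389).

Write x_i = (sqrt(1389) + m_i)/d_i with (m_0, d_0) = (0, 1). a_0 = floor(sqrt(1389)) = 37, since 37^2 = 1369 <= 1389 < 1444 = 38^2.
Iterate m_{i+1} = d_i*a_i - m_i, d_{i+1} = (1389 - m_{i+1}^2)/d_i, a_{i+1} = floor((a_0 + m_{i+1})/d_{i+1}):
  m_1 = 1*37 - 0 = 37, d_1 = (1389 - 37^2)/1 = 20/1 = 20, a_1 = floor((37 + 37)/20) = 3.
  m_2 = 20*3 - 37 = 23, d_2 = (1389 - 23^2)/20 = 860/20 = 43, a_2 = floor((37 + 23)/43) = 1.
  m_3 = 43*1 - 23 = 20, d_3 = (1389 - 20^2)/43 = 989/43 = 23, a_3 = floor((37 + 20)/23) = 2.
  m_4 = 23*2 - 20 = 26, d_4 = (1389 - 26^2)/23 = 713/23 = 31, a_4 = floor((37 + 26)/31) = 2.
  m_5 = 31*2 - 26 = 36, d_5 = (1389 - 36^2)/31 = 93/31 = 3, a_5 = floor((37 + 36)/3) = 24.
  m_6 = 3*24 - 36 = 36, d_6 = (1389 - 36^2)/3 = 93/3 = 31, a_6 = floor((37 + 36)/31) = 2.
  m_7 = 31*2 - 36 = 26, d_7 = (1389 - 26^2)/31 = 713/31 = 23, a_7 = floor((37 + 26)/23) = 2.
  m_8 = 23*2 - 26 = 20, d_8 = (1389 - 20^2)/23 = 989/23 = 43, a_8 = floor((37 + 20)/43) = 1.
  m_9 = 43*1 - 20 = 23, d_9 = (1389 - 23^2)/43 = 860/43 = 20, a_9 = floor((37 + 23)/20) = 3.
  m_10 = 20*3 - 23 = 37, d_10 = (1389 - 37^2)/20 = 20/20 = 1, a_10 = floor((37 + 37)/1) = 74.
  m_11 = 1*74 - 37 = 37, d_11 = (1389 - 37^2)/1 = 20/1 = 20: (m_11, d_11) = (m_1, d_1) = (37, 20), so from here the quotients repeat a_1, ..., a_10; the period length is 10.
Hence the expansion of sqrt(1389) is a_0 = 37 followed by the repeating block 3, 1, 2, 2, 24, 2, 2, 1, 3, 74 (period 10).

[37; (3, 1, 2, 2, 24, 2, 2, 1, 3, 74)]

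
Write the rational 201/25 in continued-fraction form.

Run the Euclidean algorithm on 201 and 25; the successive quotients are the partial quotients a_0, a_1, ... (each step inverts the fractional part left over by the previous one):
  201 = 8*25 + 1, so a_0 = 8.
  25 = 25*1 + 0, so a_1 = 25.
The remainder reaches 0 after 2 divisions, so the expansion has 2 partial quotients, read off in order.

[8; 25]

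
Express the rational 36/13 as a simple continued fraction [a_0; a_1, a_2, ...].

[2; 1, 3, 3]

Run the Euclidean algorithm on 36 and 13; the successive quotients are the partial quotients a_0, a_1, ... (each step inverts the fractional part left over by the previous one):
  36 = 2*13 + 10, so a_0 = 2.
  13 = 1*10 + 3, so a_1 = 1.
  10 = 3*3 + 1, so a_2 = 3.
  3 = 3*1 + 0, so a_3 = 3.
The remainder reaches 0 after 4 divisions, so the expansion has 4 partial quotients, read off in order.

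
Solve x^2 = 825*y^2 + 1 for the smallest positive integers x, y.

First expand sqrt(825) as a continued fraction. With x_i = (sqrt(825) + m_i)/d_i and (m_0, d_0) = (0, 1): a_0 = floor(sqrt(825)) = 28, since 28^2 = 784 <= 825 < 841 = 29^2.
Iterate m_{i+1} = d_i*a_i - m_i, d_{i+1} = (825 - m_{i+1}^2)/d_i, a_{i+1} = floor((a_0 + m_{i+1})/d_{i+1}):
  m_1 = 1*28 - 0 = 28, d_1 = (825 - 28^2)/1 = 41/1 = 41, a_1 = floor((28 + 28)/41) = 1.
  m_2 = 41*1 - 28 = 13, d_2 = (825 - 13^2)/41 = 656/41 = 16, a_2 = floor((28 + 13)/16) = 2.
  m_3 = 16*2 - 13 = 19, d_3 = (825 - 19^2)/16 = 464/16 = 29, a_3 = floor((28 + 19)/29) = 1.
  m_4 = 29*1 - 19 = 10, d_4 = (825 - 10^2)/29 = 725/29 = 25, a_4 = floor((28 + 10)/25) = 1.
  m_5 = 25*1 - 10 = 15, d_5 = (825 - 15^2)/25 = 600/25 = 24, a_5 = floor((28 + 15)/24) = 1.
  m_6 = 24*1 - 15 = 9, d_6 = (825 - 9^2)/24 = 744/24 = 31, a_6 = floor((28 + 9)/31) = 1.
  m_7 = 31*1 - 9 = 22, d_7 = (825 - 22^2)/31 = 341/31 = 11, a_7 = floor((28 + 22)/11) = 4.
  m_8 = 11*4 - 22 = 22, d_8 = (825 - 22^2)/11 = 341/11 = 31, a_8 = floor((28 + 22)/31) = 1.
  m_9 = 31*1 - 22 = 9, d_9 = (825 - 9^2)/31 = 744/31 = 24, a_9 = floor((28 + 9)/24) = 1.
  m_10 = 24*1 - 9 = 15, d_10 = (825 - 15^2)/24 = 600/24 = 25, a_10 = floor((28 + 15)/25) = 1.
  m_11 = 25*1 - 15 = 10, d_11 = (825 - 10^2)/25 = 725/25 = 29, a_11 = floor((28 + 10)/29) = 1.
  m_12 = 29*1 - 10 = 19, d_12 = (825 - 19^2)/29 = 464/29 = 16, a_12 = floor((28 + 19)/16) = 2.
  m_13 = 16*2 - 19 = 13, d_13 = (825 - 13^2)/16 = 656/16 = 41, a_13 = floor((28 + 13)/41) = 1.
  m_14 = 41*1 - 13 = 28, d_14 = (825 - 28^2)/41 = 41/41 = 1, a_14 = floor((28 + 28)/1) = 56.
  m_15 = 1*56 - 28 = 28, d_15 = (825 - 28^2)/1 = 41/1 = 41: (m_15, d_15) = (m_1, d_1) = (28, 41), so from here the quotients repeat a_1, ..., a_14; the period length is 14.
So sqrt(825) = [28; (1, 2, 1, 1, 1, 1, 4, 1, 1, 1, 1, 2, 1, 56)] with period length k = 14.
k is even, so the fundamental solution of x^2 - 825y^2 = 1 is (p_{k-1}, q_{k-1}) = (p_13, q_13); compute convergents through index 13.
Convergents (p_i = a_i*p_{i-1} + p_{i-2}, q_i = a_i*q_{i-1} + q_{i-2} with p_{-2}=0, p_{-1}=1, q_{-2}=1, q_{-1}=0):
  i=0: a_0=28, p_0 = 28*1 + 0 = 28, q_0 = 28*0 + 1 = 1.
  i=1: a_1=1, p_1 = 1*28 + 1 = 29, q_1 = 1*1 + 0 = 1.
  i=2: a_2=2, p_2 = 2*29 + 28 = 86, q_2 = 2*1 + 1 = 3.
  i=3: a_3=1, p_3 = 1*86 + 29 = 115, q_3 = 1*3 + 1 = 4.
  i=4: a_4=1, p_4 = 1*115 + 86 = 201, q_4 = 1*4 + 3 = 7.
  i=5: a_5=1, p_5 = 1*201 + 115 = 316, q_5 = 1*7 + 4 = 11.
  i=6: a_6=1, p_6 = 1*316 + 201 = 517, q_6 = 1*11 + 7 = 18.
  i=7: a_7=4, p_7 = 4*517 + 316 = 2384, q_7 = 4*18 + 11 = 83.
  i=8: a_8=1, p_8 = 1*2384 + 517 = 2901, q_8 = 1*83 + 18 = 101.
  i=9: a_9=1, p_9 = 1*2901 + 2384 = 5285, q_9 = 1*101 + 83 = 184.
  i=10: a_10=1, p_10 = 1*5285 + 2901 = 8186, q_10 = 1*184 + 101 = 285.
  i=11: a_11=1, p_11 = 1*8186 + 5285 = 13471, q_11 = 1*285 + 184 = 469.
  i=12: a_12=2, p_12 = 2*13471 + 8186 = 35128, q_12 = 2*469 + 285 = 1223.
  i=13: a_13=1, p_13 = 1*35128 + 13471 = 48599, q_13 = 1*1223 + 469 = 1692.
Check: 48599^2 - 825*1692^2 = 2361862801 - 2361862800 = 1, so (x, y) = (48599, 1692) solves the equation, and by the theorem it is the least positive solution.

(x, y) = (48599, 1692)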